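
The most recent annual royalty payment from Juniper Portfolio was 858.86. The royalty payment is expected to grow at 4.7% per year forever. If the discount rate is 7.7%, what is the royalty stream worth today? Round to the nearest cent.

29974.21

D₁ = D₀ × (1 + g) = 858.86 × 1.047 = 899.2264
Growing perpetuity: P = D₁ / (r − g) = 899.2264 / (0.077 − 0.047) = 29,974.21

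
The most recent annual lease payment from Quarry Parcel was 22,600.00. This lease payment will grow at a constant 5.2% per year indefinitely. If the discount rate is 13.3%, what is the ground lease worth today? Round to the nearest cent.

D₁ = D₀ × (1 + g) = 22,600.00 × 1.052 = 23,775.2000
Growing perpetuity: P = D₁ / (r − g) = 23,775.2000 / (0.133 − 0.052) = 293,520.99

293520.99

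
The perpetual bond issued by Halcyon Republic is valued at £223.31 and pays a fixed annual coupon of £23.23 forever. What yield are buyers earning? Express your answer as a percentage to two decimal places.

P = C/r ⇒ r = C/P = £23.23/£223.31 = 0.104026

10.40%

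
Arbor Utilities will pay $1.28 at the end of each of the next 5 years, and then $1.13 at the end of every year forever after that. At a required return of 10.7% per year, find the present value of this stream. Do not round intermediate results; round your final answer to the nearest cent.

PV of 5-year annuity: $1.28 × [1 − (1+0.107)^−5] / 0.107 = 4.76667
Perpetuity value at year 5: $1.13 / 0.107 = 10.56075
PV of perpetuity: 10.56075 / (1+0.107)^5 = 6.35267
Total PV = 4.76667 + 6.35267 = 11.11934

$11.12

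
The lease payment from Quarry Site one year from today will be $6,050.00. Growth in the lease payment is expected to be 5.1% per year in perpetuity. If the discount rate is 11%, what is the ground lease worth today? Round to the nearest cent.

$102542.37

Growing perpetuity: P = D₁ / (r − g) = $6,050.0000 / (0.11 − 0.051) = $102,542.37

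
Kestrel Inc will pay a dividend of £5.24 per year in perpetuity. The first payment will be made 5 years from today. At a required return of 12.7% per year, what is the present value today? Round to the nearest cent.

Value at end of year 4: C / r = £5.24 / 0.127 = £41.2598
Discount to today: PV = £41.2598 / (1 + 0.127)^4 = £41.2598 / 1.613228 = £25.58

£25.58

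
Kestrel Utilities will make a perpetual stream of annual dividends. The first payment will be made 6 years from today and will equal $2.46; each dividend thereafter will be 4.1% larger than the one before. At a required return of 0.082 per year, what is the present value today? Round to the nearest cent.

$40.46

Value at end of year 5: C₁ / (r − g) = $2.46 / (0.082 − 0.041) = $60.0000
Discount to today: PV = $60.0000 / (1 + 0.082)^5 = $60.0000 / 1.482983 = $40.46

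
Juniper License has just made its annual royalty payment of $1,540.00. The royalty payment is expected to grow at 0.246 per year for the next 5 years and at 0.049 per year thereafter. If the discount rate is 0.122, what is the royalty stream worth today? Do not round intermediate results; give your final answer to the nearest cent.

$48038.27

D_1 = 1918.84000
D_2 = 2390.87464
D_3 = 2979.02980
D_4 = 3711.87113
D_5 = 4624.99143
Terminal value at year 5: TV = D_5×(1+g_2)/(r−g_2) = 4851.61601/0.073 = 66460.49331
P_0 = D_1/(1+r)^1 + D_2/(1+r)^2 + D_3/(1+r)^3 + D_4/(1+r)^4 + D_5/(1+r)^5 + TV/(1+r)^5
    = 1710.19608 + 1899.20171 + 2109.09566 + 2342.18644 + 2601.03771 + 37376.55552 = 48038.27310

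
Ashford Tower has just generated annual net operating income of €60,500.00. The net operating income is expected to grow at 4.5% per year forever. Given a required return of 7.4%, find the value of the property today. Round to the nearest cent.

€2180086.21

D₁ = D₀ × (1 + g) = €60,500.00 × 1.045 = €63,222.5000
Growing perpetuity: P = D₁ / (r − g) = €63,222.5000 / (0.074 − 0.045) = €2,180,086.21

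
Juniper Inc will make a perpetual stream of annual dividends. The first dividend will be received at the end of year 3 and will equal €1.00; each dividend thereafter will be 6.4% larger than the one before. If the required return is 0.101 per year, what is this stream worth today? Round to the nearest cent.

Value at end of year 2: C₁ / (r − g) = €1.00 / (0.101 − 0.064) = €27.0270
Discount to today: PV = €27.0270 / (1 + 0.101)^2 = €27.0270 / 1.212201 = €22.30

€22.30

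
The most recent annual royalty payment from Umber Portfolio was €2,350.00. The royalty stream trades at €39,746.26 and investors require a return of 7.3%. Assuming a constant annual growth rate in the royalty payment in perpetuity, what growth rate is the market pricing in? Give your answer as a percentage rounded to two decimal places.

P = D₀(1+g)/(r−g) ⇒ P(r−g) = D₀(1+g) ⇒ g(P+D₀) = P·r − D₀
g = (P·r − D₀)/(P + D₀) = (€39,746.26×0.073 − €2,350.00) / (€39,746.26 + €2,350.00) = 0.013100

1.31%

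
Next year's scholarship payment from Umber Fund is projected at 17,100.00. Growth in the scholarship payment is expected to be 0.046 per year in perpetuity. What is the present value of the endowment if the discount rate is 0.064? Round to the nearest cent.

950000.00

Growing perpetuity: P = D₁ / (r − g) = 17,100.0000 / (0.064 − 0.046) = 950,000.00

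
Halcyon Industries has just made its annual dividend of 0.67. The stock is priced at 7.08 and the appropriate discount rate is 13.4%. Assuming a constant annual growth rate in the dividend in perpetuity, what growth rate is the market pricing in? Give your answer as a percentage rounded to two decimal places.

P = D₀(1+g)/(r−g) ⇒ P(r−g) = D₀(1+g) ⇒ g(P+D₀) = P·r − D₀
g = (P·r − D₀)/(P + D₀) = (7.08×0.134 − 0.67) / (7.08 + 0.67) = 0.035964

3.60%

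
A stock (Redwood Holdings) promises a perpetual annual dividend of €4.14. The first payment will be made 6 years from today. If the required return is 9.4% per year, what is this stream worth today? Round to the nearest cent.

Value at end of year 5: C / r = €4.14 / 0.094 = €44.0426
Discount to today: PV = €44.0426 / (1 + 0.094)^5 = €44.0426 / 1.567064 = €28.11

€28.11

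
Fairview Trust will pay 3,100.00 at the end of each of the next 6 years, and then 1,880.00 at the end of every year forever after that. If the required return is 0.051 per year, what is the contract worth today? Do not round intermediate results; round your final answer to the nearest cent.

43035.34

PV of 6-year annuity: 3,100.00 × [1 − (1+0.051)^−6] / 0.051 = 15684.45084
Perpetuity value at year 6: 1,880.00 / 0.051 = 36862.74510
PV of perpetuity: 36862.74510 / (1+0.051)^6 = 27350.88459
Total PV = 15684.45084 + 27350.88459 = 43035.33543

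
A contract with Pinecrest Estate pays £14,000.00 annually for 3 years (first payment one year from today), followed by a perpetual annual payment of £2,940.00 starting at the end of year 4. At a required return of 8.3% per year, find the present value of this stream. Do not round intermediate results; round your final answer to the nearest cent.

PV of 3-year annuity: £14,000.00 × [1 − (1+0.083)^−3] / 0.083 = 35884.94263
Perpetuity value at year 3: £2,940.00 / 0.083 = 35421.68675
PV of perpetuity: 35421.68675 / (1+0.083)^3 = 27885.84879
Total PV = 35884.94263 + 27885.84879 = 63770.79143

£63770.79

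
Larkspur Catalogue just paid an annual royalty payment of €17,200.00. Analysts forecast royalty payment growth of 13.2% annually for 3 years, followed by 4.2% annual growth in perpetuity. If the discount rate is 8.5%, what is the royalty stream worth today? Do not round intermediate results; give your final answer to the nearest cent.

D_1 = 19470.40000
D_2 = 22040.49280
D_3 = 24949.83785
Terminal value at year 3: TV = D_3×(1+g_2)/(r−g_2) = 25997.73104/0.043 = 604598.39626
P_0 = D_1/(1+r)^1 + D_2/(1+r)^2 + D_3/(1+r)^3 + TV/(1+r)^3
    = 17945.06912 + 18722.41313 + 19533.43011 + 473344.98073 = 529545.89310

€529545.89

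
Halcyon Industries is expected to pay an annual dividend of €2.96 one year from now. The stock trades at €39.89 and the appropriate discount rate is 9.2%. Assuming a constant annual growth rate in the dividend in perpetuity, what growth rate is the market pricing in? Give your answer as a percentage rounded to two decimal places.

P = D₁/(r−g) ⇒ g = r − D₁/P = 0.092 − €2.96/€39.89 = 0.017796

1.78%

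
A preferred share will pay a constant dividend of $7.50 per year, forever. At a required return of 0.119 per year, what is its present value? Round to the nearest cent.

Level perpetuity: PV = C / r = $7.50 / 0.119 = $63.03

$63.03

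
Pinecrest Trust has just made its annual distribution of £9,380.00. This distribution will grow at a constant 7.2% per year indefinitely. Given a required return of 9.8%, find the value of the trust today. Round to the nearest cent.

D₁ = D₀ × (1 + g) = £9,380.00 × 1.072 = £10,055.3600
Growing perpetuity: P = D₁ / (r − g) = £10,055.3600 / (0.098 − 0.072) = £386,744.62

£386744.62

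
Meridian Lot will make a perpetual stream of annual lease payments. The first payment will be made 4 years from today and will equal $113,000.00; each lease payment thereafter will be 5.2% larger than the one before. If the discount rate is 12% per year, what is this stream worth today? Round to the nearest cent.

$1182811.29

Value at end of year 3: C₁ / (r − g) = $113,000.00 / (0.12 − 0.052) = $1,661,764.7059
Discount to today: PV = $1,661,764.7059 / (1 + 0.12)^3 = $1,661,764.7059 / 1.404928 = $1,182,811.29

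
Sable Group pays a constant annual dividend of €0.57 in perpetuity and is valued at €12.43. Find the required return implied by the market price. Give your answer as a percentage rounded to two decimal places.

4.59%

P = C/r ⇒ r = C/P = €0.57/€12.43 = 0.045857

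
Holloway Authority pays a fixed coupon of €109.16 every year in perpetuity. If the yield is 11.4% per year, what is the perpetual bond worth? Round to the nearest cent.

€957.54

Level perpetuity: PV = C / r = €109.16 / 0.114 = €957.54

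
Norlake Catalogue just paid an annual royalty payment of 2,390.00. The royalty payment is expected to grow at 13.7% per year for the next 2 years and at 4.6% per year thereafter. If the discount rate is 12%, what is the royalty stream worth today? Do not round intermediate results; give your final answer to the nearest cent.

D_1 = 2717.43000
D_2 = 3089.71791
Terminal value at year 2: TV = D_2×(1+g_2)/(r−g_2) = 3231.84493/0.074 = 43673.58019
P_0 = D_1/(1+r)^1 + D_2/(1+r)^2 + TV/(1+r)^2
    = 2426.27679 + 2463.10420 + 34816.31074 = 39705.69172

39705.69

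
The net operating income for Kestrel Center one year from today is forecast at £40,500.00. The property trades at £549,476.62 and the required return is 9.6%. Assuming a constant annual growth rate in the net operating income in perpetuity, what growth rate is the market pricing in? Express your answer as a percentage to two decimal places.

2.23%

P = D₁/(r−g) ⇒ g = r − D₁/P = 0.096 − £40,500.00/£549,476.62 = 0.022293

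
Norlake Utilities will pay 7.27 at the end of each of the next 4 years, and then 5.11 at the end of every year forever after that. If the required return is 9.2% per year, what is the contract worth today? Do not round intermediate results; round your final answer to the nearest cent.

PV of 4-year annuity: 7.27 × [1 − (1+0.092)^−4] / 0.092 = 23.44974
Perpetuity value at year 4: 5.11 / 0.092 = 55.54348
PV of perpetuity: 55.54348 / (1+0.092)^4 = 39.06092
Total PV = 23.44974 + 39.06092 = 62.51066

62.51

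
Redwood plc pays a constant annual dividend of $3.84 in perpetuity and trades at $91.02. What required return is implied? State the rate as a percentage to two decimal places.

P = C/r ⇒ r = C/P = $3.84/$91.02 = 0.042189

4.22%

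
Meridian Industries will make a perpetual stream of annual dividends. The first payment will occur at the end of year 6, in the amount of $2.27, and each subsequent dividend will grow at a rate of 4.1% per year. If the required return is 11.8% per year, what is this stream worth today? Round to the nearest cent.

$16.88

Value at end of year 5: C₁ / (r − g) = $2.27 / (0.118 − 0.041) = $29.4805
Discount to today: PV = $29.4805 / (1 + 0.118)^5 = $29.4805 / 1.746663 = $16.88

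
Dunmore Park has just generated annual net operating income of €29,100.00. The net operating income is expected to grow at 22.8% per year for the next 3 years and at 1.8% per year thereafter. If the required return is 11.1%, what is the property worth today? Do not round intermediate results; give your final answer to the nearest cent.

D_1 = 35734.80000
D_2 = 43882.33440
D_3 = 53887.50664
Terminal value at year 3: TV = D_3×(1+g_2)/(r−g_2) = 54857.48176/0.093 = 589865.39530
P_0 = D_1/(1+r)^1 + D_2/(1+r)^2 + D_3/(1+r)^3 + TV/(1+r)^3
    = 32164.53645 + 35551.80087 + 39295.77990 + 430140.90254 = 537153.01976

€537153.02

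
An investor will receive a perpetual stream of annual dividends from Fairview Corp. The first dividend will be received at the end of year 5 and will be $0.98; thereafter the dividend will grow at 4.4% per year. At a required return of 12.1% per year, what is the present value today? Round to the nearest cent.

Value at end of year 4: C₁ / (r − g) = $0.98 / (0.121 − 0.044) = $12.7273
Discount to today: PV = $12.7273 / (1 + 0.121)^4 = $12.7273 / 1.579147 = $8.06

$8.06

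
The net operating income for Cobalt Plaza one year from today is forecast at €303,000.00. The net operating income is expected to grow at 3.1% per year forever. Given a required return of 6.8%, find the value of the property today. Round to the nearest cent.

Growing perpetuity: P = D₁ / (r − g) = €303,000.0000 / (0.068 − 0.031) = €8,189,189.19

€8189189.19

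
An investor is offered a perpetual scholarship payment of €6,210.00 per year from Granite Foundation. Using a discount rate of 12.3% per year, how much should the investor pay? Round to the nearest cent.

Level perpetuity: PV = C / r = €6,210.00 / 0.123 = €50,487.80

€50487.80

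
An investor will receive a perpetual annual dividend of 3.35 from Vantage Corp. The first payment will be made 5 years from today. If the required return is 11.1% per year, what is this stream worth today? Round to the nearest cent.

19.81

Value at end of year 4: C / r = 3.35 / 0.111 = 30.1802
Discount to today: PV = 30.1802 / (1 + 0.111)^4 = 30.1802 / 1.523548 = 19.81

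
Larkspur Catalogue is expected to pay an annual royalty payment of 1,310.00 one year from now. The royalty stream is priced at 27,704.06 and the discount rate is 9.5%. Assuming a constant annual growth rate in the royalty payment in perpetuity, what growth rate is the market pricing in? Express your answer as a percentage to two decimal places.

P = D₁/(r−g) ⇒ g = r − D₁/P = 0.095 − 1,310.00/27,704.06 = 0.047715

4.77%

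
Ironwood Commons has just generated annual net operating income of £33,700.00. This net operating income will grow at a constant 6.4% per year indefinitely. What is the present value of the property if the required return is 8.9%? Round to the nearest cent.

£1434272.00

D₁ = D₀ × (1 + g) = £33,700.00 × 1.064 = £35,856.8000
Growing perpetuity: P = D₁ / (r − g) = £35,856.8000 / (0.089 − 0.064) = £1,434,272.00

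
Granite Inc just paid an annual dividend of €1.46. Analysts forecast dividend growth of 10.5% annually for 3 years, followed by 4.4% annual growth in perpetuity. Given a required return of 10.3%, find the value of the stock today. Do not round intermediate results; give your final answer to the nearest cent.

D_1 = 1.61330
D_2 = 1.78270
D_3 = 1.96988
Terminal value at year 3: TV = D_3×(1+g_2)/(r−g_2) = 2.05655/0.059 = 34.85685
P_0 = D_1/(1+r)^1 + D_2/(1+r)^2 + D_3/(1+r)^3 + TV/(1+r)^3
    = 1.46265 + 1.46530 + 1.46796 + 25.97536 = 30.37127

€30.37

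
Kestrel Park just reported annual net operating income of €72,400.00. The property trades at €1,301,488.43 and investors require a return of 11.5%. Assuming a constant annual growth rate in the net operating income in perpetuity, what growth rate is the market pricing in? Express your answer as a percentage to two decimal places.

5.62%

P = D₀(1+g)/(r−g) ⇒ P(r−g) = D₀(1+g) ⇒ g(P+D₀) = P·r − D₀
g = (P·r − D₀)/(P + D₀) = (€1,301,488.43×0.115 − €72,400.00) / (€1,301,488.43 + €72,400.00) = 0.056243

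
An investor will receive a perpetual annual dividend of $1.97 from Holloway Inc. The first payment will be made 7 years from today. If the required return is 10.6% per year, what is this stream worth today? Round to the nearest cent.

Value at end of year 6: C / r = $1.97 / 0.106 = $18.5849
Discount to today: PV = $18.5849 / (1 + 0.106)^6 = $18.5849 / 1.830336 = $10.15

$10.15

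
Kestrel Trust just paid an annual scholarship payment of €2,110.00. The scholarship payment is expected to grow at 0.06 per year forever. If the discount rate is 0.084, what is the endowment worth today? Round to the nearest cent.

€93191.67

D₁ = D₀ × (1 + g) = €2,110.00 × 1.06 = €2,236.6000
Growing perpetuity: P = D₁ / (r − g) = €2,236.6000 / (0.084 − 0.06) = €93,191.67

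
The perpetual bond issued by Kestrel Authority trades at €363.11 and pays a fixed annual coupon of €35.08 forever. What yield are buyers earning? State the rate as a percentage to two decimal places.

P = C/r ⇒ r = C/P = €35.08/€363.11 = 0.096610

9.66%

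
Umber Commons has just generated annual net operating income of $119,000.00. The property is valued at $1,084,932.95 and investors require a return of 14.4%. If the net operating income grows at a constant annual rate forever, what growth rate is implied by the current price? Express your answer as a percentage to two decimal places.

3.09%

P = D₀(1+g)/(r−g) ⇒ P(r−g) = D₀(1+g) ⇒ g(P+D₀) = P·r − D₀
g = (P·r − D₀)/(P + D₀) = ($1,084,932.95×0.144 − $119,000.00) / ($1,084,932.95 + $119,000.00) = 0.030924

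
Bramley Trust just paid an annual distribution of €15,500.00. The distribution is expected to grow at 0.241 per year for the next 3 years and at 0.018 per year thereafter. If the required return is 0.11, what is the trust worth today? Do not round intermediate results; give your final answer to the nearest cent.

€298048.16

D_1 = 19235.50000
D_2 = 23871.25550
D_3 = 29624.22808
Terminal value at year 3: TV = D_3×(1+g_2)/(r−g_2) = 30157.46418/0.092 = 327798.52370
P_0 = D_1/(1+r)^1 + D_2/(1+r)^2 + D_3/(1+r)^3 + TV/(1+r)^3
    = 17329.27928 + 19374.44647 + 21660.98025 + 239683.45534 = 298048.16134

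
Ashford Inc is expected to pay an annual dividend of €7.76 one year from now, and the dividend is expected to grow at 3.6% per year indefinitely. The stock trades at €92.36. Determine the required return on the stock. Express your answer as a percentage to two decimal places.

12.00%

P = D₁/(r − g) ⇒ r = D₁/P + g = €7.7600/€92.36 + 0.036 = 0.084019 + 0.036 = 0.120019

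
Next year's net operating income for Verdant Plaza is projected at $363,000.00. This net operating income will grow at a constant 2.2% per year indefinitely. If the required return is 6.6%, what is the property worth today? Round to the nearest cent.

$8250000.00

Growing perpetuity: P = D₁ / (r − g) = $363,000.0000 / (0.066 − 0.022) = $8,250,000.00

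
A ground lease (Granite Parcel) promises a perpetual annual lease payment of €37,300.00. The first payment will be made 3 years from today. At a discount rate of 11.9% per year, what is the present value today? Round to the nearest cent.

Value at end of year 2: C / r = €37,300.00 / 0.119 = €313,445.3782
Discount to today: PV = €313,445.3782 / (1 + 0.119)^2 = €313,445.3782 / 1.252161 = €250,323.54

€250323.54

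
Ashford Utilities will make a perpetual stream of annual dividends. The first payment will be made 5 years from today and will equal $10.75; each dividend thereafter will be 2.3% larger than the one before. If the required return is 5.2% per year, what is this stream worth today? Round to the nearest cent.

Value at end of year 4: C₁ / (r − g) = $10.75 / (0.052 − 0.023) = $370.6897
Discount to today: PV = $370.6897 / (1 + 0.052)^4 = $370.6897 / 1.224794 = $302.65

$302.65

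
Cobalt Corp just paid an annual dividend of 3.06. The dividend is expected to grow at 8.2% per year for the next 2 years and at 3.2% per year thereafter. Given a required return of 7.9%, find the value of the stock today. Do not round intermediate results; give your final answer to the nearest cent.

D_1 = 3.31092
D_2 = 3.58242
Terminal value at year 2: TV = D_2×(1+g_2)/(r−g_2) = 3.69705/0.047 = 78.66070
P_0 = D_1/(1+r)^1 + D_2/(1+r)^2 + TV/(1+r)^2
    = 3.06851 + 3.07704 + 67.56393 = 73.70948

73.71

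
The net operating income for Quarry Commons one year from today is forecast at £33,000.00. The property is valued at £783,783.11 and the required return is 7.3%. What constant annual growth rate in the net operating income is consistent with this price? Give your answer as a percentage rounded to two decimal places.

P = D₁/(r−g) ⇒ g = r − D₁/P = 0.073 − £33,000.00/£783,783.11 = 0.030897

3.09%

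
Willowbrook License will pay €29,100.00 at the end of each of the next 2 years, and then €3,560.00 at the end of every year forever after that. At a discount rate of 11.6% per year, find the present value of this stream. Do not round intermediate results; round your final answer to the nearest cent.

€74081.51

PV of 2-year annuity: €29,100.00 × [1 − (1+0.116)^−2] / 0.116 = 49440.20503
Perpetuity value at year 2: €3,560.00 / 0.116 = 30689.65517
PV of perpetuity: 30689.65517 / (1+0.116)^2 = 24641.30019
Total PV = 49440.20503 + 24641.30019 = 74081.50523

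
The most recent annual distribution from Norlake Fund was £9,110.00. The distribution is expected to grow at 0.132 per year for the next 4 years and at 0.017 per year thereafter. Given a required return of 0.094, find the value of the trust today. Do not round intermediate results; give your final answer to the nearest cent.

D_1 = 10312.52000
D_2 = 11673.77264
D_3 = 13214.71063
D_4 = 14959.05243
Terminal value at year 4: TV = D_4×(1+g_2)/(r−g_2) = 15213.35632/0.077 = 197576.05614
P_0 = D_1/(1+r)^1 + D_2/(1+r)^2 + D_3/(1+r)^3 + D_4/(1+r)^4 + TV/(1+r)^4
    = 9426.43510 + 9753.86155 + 10092.66113 + 10443.22888 + 137931.99703 = 177648.18369

£177648.18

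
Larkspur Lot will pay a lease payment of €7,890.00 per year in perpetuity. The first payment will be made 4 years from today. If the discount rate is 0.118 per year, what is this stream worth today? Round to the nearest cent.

Value at end of year 3: C / r = €7,890.00 / 0.118 = €66,864.4068
Discount to today: PV = €66,864.4068 / (1 + 0.118)^3 = €66,864.4068 / 1.397415 = €47,848.64

€47848.64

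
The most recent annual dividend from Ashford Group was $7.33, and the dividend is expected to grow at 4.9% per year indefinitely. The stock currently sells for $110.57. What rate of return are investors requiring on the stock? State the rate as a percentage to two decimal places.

D₁ = $7.33 × 1.049 = $7.6892
P = D₁/(r − g) ⇒ r = D₁/P + g = $7.6892/$110.57 + 0.049 = 0.069541 + 0.049 = 0.118541

11.85%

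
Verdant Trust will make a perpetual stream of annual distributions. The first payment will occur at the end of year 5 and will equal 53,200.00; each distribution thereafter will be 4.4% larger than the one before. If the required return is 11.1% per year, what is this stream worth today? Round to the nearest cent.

Value at end of year 4: C₁ / (r − g) = 53,200.00 / (0.111 − 0.044) = 794,029.8507
Discount to today: PV = 794,029.8507 / (1 + 0.111)^4 = 794,029.8507 / 1.523548 = 521,171.42

521171.42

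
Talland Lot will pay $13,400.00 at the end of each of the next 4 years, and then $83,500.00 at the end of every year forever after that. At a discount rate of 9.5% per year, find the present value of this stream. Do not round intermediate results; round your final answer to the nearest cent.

$654313.24

PV of 4-year annuity: $13,400.00 × [1 − (1+0.095)^−4] / 0.095 = 42940.04702
Perpetuity value at year 4: $83,500.00 / 0.095 = 878947.36842
PV of perpetuity: 878947.36842 / (1+0.095)^4 = 611373.19480
Total PV = 42940.04702 + 611373.19480 = 654313.24182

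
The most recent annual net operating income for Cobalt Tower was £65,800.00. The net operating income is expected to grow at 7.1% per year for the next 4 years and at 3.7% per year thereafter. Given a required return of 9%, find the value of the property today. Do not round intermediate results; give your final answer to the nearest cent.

D_1 = 70471.80000
D_2 = 75475.29780
D_3 = 80834.04394
D_4 = 86573.26106
Terminal value at year 4: TV = D_4×(1+g_2)/(r−g_2) = 89776.47172/0.053 = 1693895.69289
P_0 = D_1/(1+r)^1 + D_2/(1+r)^2 + D_3/(1+r)^3 + D_4/(1+r)^4 + TV/(1+r)^4
    = 64653.02752 + 63526.04814 + 62418.71336 + 61330.68074 + 1199998.41376 = 1451926.88353

£1451926.88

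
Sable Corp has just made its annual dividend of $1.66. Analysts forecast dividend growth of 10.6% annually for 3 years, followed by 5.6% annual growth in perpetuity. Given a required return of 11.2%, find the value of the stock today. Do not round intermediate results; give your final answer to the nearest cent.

$35.73

D_1 = 1.83596
D_2 = 2.03057
D_3 = 2.24581
Terminal value at year 3: TV = D_3×(1+g_2)/(r−g_2) = 2.37158/0.056 = 42.34960
P_0 = D_1/(1+r)^1 + D_2/(1+r)^2 + D_3/(1+r)^3 + TV/(1+r)^3
    = 1.65104 + 1.64213 + 1.63327 + 30.79889 = 35.72534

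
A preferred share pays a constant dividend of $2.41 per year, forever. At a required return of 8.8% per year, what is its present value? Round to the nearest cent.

Level perpetuity: PV = C / r = $2.41 / 0.088 = $27.39

$27.39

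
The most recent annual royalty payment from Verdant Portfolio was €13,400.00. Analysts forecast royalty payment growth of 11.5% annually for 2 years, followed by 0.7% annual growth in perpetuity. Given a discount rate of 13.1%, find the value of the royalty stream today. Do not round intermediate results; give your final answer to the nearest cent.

D_1 = 14941.00000
D_2 = 16659.21500
Terminal value at year 2: TV = D_2×(1+g_2)/(r−g_2) = 16775.82951/0.124 = 135288.94762
P_0 = D_1/(1+r)^1 + D_2/(1+r)^2 + TV/(1+r)^2
    = 13210.43324 + 13023.54825 + 105763.81520 = 131997.79670

€131997.80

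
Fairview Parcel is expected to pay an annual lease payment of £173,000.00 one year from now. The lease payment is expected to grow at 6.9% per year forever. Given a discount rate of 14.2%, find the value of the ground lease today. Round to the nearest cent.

£2369863.01

Growing perpetuity: P = D₁ / (r − g) = £173,000.0000 / (0.142 − 0.069) = £2,369,863.01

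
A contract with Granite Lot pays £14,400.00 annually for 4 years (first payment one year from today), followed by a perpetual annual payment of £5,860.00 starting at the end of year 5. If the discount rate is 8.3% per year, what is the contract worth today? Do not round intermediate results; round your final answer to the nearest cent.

PV of 4-year annuity: £14,400.00 × [1 − (1+0.083)^−4] / 0.083 = 47377.86400
Perpetuity value at year 4: £5,860.00 / 0.083 = 70602.40964
PV of perpetuity: 70602.40964 / (1+0.083)^4 = 51322.25110
Total PV = 47377.86400 + 51322.25110 = 98700.11509

£98700.12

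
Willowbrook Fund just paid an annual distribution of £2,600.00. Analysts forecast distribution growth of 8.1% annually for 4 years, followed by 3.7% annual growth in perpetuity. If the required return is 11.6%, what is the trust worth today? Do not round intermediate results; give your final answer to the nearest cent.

£39654.68

D_1 = 2810.60000
D_2 = 3038.25860
D_3 = 3284.35755
D_4 = 3550.39051
Terminal value at year 4: TV = D_4×(1+g_2)/(r−g_2) = 3681.75496/0.079 = 46604.49312
P_0 = D_1/(1+r)^1 + D_2/(1+r)^2 + D_3/(1+r)^3 + D_4/(1+r)^4 + TV/(1+r)^4
    = 2518.45878 + 2439.47486 + 2362.96803 + 2288.86061 + 30044.91713 = 39654.67941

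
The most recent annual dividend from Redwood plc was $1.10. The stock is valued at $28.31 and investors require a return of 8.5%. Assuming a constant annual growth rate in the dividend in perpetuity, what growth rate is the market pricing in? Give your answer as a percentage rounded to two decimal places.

P = D₀(1+g)/(r−g) ⇒ P(r−g) = D₀(1+g) ⇒ g(P+D₀) = P·r − D₀
g = (P·r − D₀)/(P + D₀) = ($28.31×0.085 − $1.10) / ($28.31 + $1.10) = 0.044419

4.44%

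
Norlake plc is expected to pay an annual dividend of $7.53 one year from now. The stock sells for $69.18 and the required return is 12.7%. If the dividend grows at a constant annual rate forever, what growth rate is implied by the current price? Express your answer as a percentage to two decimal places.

1.82%

P = D₁/(r−g) ⇒ g = r − D₁/P = 0.127 − $7.53/$69.18 = 0.018154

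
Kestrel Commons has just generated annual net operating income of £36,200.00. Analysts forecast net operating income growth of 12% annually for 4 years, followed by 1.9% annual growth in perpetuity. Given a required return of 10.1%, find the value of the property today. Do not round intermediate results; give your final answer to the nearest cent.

D_1 = 40544.00000
D_2 = 45409.28000
D_3 = 50858.39360
D_4 = 56961.40083
Terminal value at year 4: TV = D_4×(1+g_2)/(r−g_2) = 58043.66745/0.082 = 707849.60302
P_0 = D_1/(1+r)^1 + D_2/(1+r)^2 + D_3/(1+r)^3 + D_4/(1+r)^4 + TV/(1+r)^4
    = 36824.70481 + 37460.19018 + 38106.64215 + 38764.24996 + 481716.71596 = 632872.50307

£632872.50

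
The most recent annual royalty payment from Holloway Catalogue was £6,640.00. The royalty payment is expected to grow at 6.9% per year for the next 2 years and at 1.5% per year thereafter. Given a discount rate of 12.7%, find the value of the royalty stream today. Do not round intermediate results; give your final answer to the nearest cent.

£66413.10

D_1 = 7098.16000
D_2 = 7587.93304
Terminal value at year 2: TV = D_2×(1+g_2)/(r−g_2) = 7701.75204/0.112 = 68765.64318
P_0 = D_1/(1+r)^1 + D_2/(1+r)^2 + TV/(1+r)^2
    = 6298.27862 + 5974.14360 + 54140.67640 = 66413.09862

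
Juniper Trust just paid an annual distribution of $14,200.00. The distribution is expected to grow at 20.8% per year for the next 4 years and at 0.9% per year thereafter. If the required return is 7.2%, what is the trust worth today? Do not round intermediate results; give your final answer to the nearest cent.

$443963.11

D_1 = 17153.60000
D_2 = 20721.54880
D_3 = 25031.63095
D_4 = 30238.21019
Terminal value at year 4: TV = D_4×(1+g_2)/(r−g_2) = 30510.35408/0.063 = 484291.33460
P_0 = D_1/(1+r)^1 + D_2/(1+r)^2 + D_3/(1+r)^3 + D_4/(1+r)^4 + TV/(1+r)^4
    = 16001.49254 + 18031.53264 + 20319.11513 + 22896.91332 + 366714.05623 = 443963.10986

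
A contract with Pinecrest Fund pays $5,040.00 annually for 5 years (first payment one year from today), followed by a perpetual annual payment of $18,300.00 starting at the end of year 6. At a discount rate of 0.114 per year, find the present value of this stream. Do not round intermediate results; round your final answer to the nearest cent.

$112007.88

PV of 5-year annuity: $5,040.00 × [1 − (1+0.114)^−5] / 0.114 = 18441.39783
Perpetuity value at year 5: $18,300.00 / 0.114 = 160526.31579
PV of perpetuity: 160526.31579 / (1+0.114)^5 = 93566.47843
Total PV = 18441.39783 + 93566.47843 = 112007.87626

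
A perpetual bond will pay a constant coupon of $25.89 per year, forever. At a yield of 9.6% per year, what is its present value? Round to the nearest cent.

Level perpetuity: PV = C / r = $25.89 / 0.096 = $269.69

$269.69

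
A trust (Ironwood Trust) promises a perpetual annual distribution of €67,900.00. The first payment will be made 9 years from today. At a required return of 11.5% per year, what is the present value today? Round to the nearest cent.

€247157.05

Value at end of year 8: C / r = €67,900.00 / 0.115 = €590,434.7826
Discount to today: PV = €590,434.7826 / (1 + 0.115)^8 = €590,434.7826 / 2.388905 = €247,157.05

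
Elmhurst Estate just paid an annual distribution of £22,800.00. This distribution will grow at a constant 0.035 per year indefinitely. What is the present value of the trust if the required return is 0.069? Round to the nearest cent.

£694058.82

D₁ = D₀ × (1 + g) = £22,800.00 × 1.035 = £23,598.0000
Growing perpetuity: P = D₁ / (r − g) = £23,598.0000 / (0.069 − 0.035) = £694,058.82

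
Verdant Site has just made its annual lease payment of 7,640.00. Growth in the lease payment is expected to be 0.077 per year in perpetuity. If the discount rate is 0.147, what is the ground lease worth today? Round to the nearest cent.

D₁ = D₀ × (1 + g) = 7,640.00 × 1.077 = 8,228.2800
Growing perpetuity: P = D₁ / (r − g) = 8,228.2800 / (0.147 − 0.077) = 117,546.86

117546.86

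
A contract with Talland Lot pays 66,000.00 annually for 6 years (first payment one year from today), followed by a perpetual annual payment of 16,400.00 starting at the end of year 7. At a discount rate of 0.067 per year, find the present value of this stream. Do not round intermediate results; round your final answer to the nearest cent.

483402.06

PV of 6-year annuity: 66,000.00 × [1 − (1+0.067)^−6] / 0.067 = 317526.44670
Perpetuity value at year 6: 16,400.00 / 0.067 = 244776.11940
PV of perpetuity: 244776.11940 / (1+0.067)^6 = 165875.60841
Total PV = 317526.44670 + 165875.60841 = 483402.05510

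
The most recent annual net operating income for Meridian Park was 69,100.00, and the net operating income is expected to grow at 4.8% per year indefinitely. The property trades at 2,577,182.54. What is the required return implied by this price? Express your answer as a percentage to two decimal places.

D₁ = 69,100.00 × 1.048 = 72,416.8000
P = D₁/(r − g) ⇒ r = D₁/P + g = 72,416.8000/2,577,182.54 + 0.048 = 0.028099 + 0.048 = 0.076099

7.61%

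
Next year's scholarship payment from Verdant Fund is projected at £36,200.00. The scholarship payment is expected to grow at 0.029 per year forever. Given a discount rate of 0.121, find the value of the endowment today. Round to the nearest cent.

£393478.26

Growing perpetuity: P = D₁ / (r − g) = £36,200.0000 / (0.121 − 0.029) = £393,478.26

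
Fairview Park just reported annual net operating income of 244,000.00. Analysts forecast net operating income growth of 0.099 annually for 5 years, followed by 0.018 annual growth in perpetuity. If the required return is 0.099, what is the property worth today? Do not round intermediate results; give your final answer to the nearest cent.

D_1 = 268156.00000
D_2 = 294703.44400
D_3 = 323879.08496
D_4 = 355943.11437
D_5 = 391181.48269
Terminal value at year 5: TV = D_5×(1+g_2)/(r−g_2) = 398222.74938/0.081 = 4916330.23923
P_0 = D_1/(1+r)^1 + D_2/(1+r)^2 + D_3/(1+r)^3 + D_4/(1+r)^4 + D_5/(1+r)^5 + TV/(1+r)^5
    = 244000.00000 + 244000.00000 + 244000.00000 + 244000.00000 + 244000.00000 + 3066567.90123 = 4286567.90123

4286567.90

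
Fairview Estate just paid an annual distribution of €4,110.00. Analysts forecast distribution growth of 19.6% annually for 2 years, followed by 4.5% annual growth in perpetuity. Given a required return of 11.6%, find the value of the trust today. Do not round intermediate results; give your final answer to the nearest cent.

€78600.82

D_1 = 4915.56000
D_2 = 5879.00976
Terminal value at year 2: TV = D_2×(1+g_2)/(r−g_2) = 6143.56520/0.071 = 86529.08731
P_0 = D_1/(1+r)^1 + D_2/(1+r)^2 + TV/(1+r)^2
    = 4404.62366 + 4720.36729 + 69475.82838 = 78600.81932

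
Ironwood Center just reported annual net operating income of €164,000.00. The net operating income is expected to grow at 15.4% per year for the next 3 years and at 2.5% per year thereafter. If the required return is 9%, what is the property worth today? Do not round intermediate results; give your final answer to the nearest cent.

D_1 = 189256.00000
D_2 = 218401.42400
D_3 = 252035.24330
Terminal value at year 3: TV = D_3×(1+g_2)/(r−g_2) = 258336.12438/0.065 = 3974401.91351
P_0 = D_1/(1+r)^1 + D_2/(1+r)^2 + D_3/(1+r)^3 + TV/(1+r)^3
    = 173629.35780 + 183824.10908 + 194617.45127 + 3068967.50074 = 3621038.41888

€3621038.42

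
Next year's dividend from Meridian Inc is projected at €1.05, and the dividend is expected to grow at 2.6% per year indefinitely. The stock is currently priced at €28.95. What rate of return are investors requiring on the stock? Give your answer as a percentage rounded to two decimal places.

P = D₁/(r − g) ⇒ r = D₁/P + g = €1.0500/€28.95 + 0.026 = 0.036269 + 0.026 = 0.062269

6.23%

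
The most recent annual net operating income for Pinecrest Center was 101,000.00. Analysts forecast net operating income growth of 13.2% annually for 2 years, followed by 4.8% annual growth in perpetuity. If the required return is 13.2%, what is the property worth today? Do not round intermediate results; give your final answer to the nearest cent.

1462095.24

D_1 = 114332.00000
D_2 = 129423.82400
Terminal value at year 2: TV = D_2×(1+g_2)/(r−g_2) = 135636.16755/0.084 = 1614716.28038
P_0 = D_1/(1+r)^1 + D_2/(1+r)^2 + TV/(1+r)^2
    = 101000.00000 + 101000.00000 + 1260095.23810 = 1462095.23810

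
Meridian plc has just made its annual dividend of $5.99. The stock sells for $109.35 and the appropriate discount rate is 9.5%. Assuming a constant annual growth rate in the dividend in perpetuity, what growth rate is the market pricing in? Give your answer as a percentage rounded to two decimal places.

3.81%

P = D₀(1+g)/(r−g) ⇒ P(r−g) = D₀(1+g) ⇒ g(P+D₀) = P·r − D₀
g = (P·r − D₀)/(P + D₀) = ($109.35×0.095 − $5.99) / ($109.35 + $5.99) = 0.038133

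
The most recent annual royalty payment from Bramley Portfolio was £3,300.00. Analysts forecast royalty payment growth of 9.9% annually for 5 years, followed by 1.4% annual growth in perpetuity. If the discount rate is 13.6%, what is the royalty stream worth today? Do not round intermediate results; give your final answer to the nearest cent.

D_1 = 3626.70000
D_2 = 3985.74330
D_3 = 4380.33189
D_4 = 4813.98474
D_5 = 5290.56923
Terminal value at year 5: TV = D_5×(1+g_2)/(r−g_2) = 5364.63720/0.122 = 43972.43608
P_0 = D_1/(1+r)^1 + D_2/(1+r)^2 + D_3/(1+r)^3 + D_4/(1+r)^4 + D_5/(1+r)^5 + TV/(1+r)^5
    = 3192.51761 + 3088.53596 + 2987.94104 + 2890.62254 + 2796.47374 + 23242.82270 = 38198.91358

£38198.91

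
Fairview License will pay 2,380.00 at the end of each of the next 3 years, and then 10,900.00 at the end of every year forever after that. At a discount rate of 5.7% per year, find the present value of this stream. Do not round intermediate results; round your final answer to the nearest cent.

PV of 3-year annuity: 2,380.00 × [1 − (1+0.057)^−3] / 0.057 = 6397.24504
Perpetuity value at year 3: 10,900.00 / 0.057 = 191228.07018
PV of perpetuity: 191228.07018 / (1+0.057)^3 = 161929.76304
Total PV = 6397.24504 + 161929.76304 = 168327.00808

168327.01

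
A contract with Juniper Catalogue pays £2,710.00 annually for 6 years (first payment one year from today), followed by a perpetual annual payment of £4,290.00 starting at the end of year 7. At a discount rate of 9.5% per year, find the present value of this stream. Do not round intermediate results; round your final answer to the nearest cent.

PV of 6-year annuity: £2,710.00 × [1 − (1+0.095)^−6] / 0.095 = 11977.72677
Perpetuity value at year 6: £4,290.00 / 0.095 = 45157.89474
PV of perpetuity: 45157.89474 / (1+0.095)^6 = 26196.84387
Total PV = 11977.72677 + 26196.84387 = 38174.57064

£38174.57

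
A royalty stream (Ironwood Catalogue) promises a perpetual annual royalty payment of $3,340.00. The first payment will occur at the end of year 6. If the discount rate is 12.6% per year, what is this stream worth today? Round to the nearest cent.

Value at end of year 5: C / r = $3,340.00 / 0.126 = $26,507.9365
Discount to today: PV = $26,507.9365 / (1 + 0.126)^5 = $26,507.9365 / 1.810056 = $14,644.82

$14644.82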